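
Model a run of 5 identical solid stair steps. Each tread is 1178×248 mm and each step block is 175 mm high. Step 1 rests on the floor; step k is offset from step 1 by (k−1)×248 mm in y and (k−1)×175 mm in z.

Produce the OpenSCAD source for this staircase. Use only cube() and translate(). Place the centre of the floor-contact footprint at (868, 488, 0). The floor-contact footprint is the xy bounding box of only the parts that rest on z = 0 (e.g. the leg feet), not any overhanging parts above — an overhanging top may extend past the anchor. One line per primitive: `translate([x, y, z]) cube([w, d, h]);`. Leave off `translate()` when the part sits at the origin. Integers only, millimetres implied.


translate([279, 364, 0]) cube([1178, 248, 175]);
translate([279, 612, 175]) cube([1178, 248, 175]);
translate([279, 860, 350]) cube([1178, 248, 175]);
translate([279, 1108, 525]) cube([1178, 248, 175]);
translate([279, 1356, 700]) cube([1178, 248, 175]);


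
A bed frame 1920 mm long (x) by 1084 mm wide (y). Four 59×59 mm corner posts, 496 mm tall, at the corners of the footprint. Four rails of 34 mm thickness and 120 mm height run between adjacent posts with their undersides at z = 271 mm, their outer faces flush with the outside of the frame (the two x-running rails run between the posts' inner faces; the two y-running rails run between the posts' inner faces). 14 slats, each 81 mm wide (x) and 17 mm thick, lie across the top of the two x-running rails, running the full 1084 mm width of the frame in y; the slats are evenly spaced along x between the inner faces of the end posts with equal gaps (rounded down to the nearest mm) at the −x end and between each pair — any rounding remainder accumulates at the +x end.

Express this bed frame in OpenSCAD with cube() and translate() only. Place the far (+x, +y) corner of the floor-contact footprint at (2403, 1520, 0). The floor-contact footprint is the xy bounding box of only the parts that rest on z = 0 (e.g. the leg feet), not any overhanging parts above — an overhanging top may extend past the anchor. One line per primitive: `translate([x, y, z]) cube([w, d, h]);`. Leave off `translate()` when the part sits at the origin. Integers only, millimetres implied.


translate([483, 436, 0]) cube([59, 59, 496]);
translate([483, 1461, 0]) cube([59, 59, 496]);
translate([2344, 436, 0]) cube([59, 59, 496]);
translate([2344, 1461, 0]) cube([59, 59, 496]);
translate([542, 436, 271]) cube([1802, 34, 120]);
translate([542, 1486, 271]) cube([1802, 34, 120]);
translate([483, 495, 271]) cube([34, 966, 120]);
translate([2369, 495, 271]) cube([34, 966, 120]);
translate([586, 436, 391]) cube([81, 1084, 17]);
translate([711, 436, 391]) cube([81, 1084, 17]);
translate([836, 436, 391]) cube([81, 1084, 17]);
translate([961, 436, 391]) cube([81, 1084, 17]);
translate([1086, 436, 391]) cube([81, 1084, 17]);
translate([1211, 436, 391]) cube([81, 1084, 17]);
translate([1336, 436, 391]) cube([81, 1084, 17]);
translate([1461, 436, 391]) cube([81, 1084, 17]);
translate([1586, 436, 391]) cube([81, 1084, 17]);
translate([1711, 436, 391]) cube([81, 1084, 17]);
translate([1836, 436, 391]) cube([81, 1084, 17]);
translate([1961, 436, 391]) cube([81, 1084, 17]);
translate([2086, 436, 391]) cube([81, 1084, 17]);
translate([2211, 436, 391]) cube([81, 1084, 17]);


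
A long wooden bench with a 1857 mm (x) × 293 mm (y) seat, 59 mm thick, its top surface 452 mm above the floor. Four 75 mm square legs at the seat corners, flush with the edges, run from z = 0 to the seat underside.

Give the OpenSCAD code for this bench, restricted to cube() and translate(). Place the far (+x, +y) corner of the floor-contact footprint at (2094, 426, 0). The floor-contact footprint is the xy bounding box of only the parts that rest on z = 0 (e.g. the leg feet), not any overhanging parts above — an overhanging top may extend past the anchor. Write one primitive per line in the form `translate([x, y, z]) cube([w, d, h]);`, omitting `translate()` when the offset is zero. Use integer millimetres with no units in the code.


translate([237, 133, 393]) cube([1857, 293, 59]);
translate([237, 133, 0]) cube([75, 75, 393]);
translate([237, 351, 0]) cube([75, 75, 393]);
translate([2019, 133, 0]) cube([75, 75, 393]);
translate([2019, 351, 0]) cube([75, 75, 393]);


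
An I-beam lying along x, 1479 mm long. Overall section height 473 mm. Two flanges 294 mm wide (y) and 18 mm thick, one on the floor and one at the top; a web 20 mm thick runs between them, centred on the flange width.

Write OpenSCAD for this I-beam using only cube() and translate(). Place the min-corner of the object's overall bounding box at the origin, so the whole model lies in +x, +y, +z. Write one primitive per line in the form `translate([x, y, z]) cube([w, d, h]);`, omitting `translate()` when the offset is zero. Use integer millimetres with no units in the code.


cube([1479, 294, 18]);
translate([0, 137, 18]) cube([1479, 20, 437]);
translate([0, 0, 455]) cube([1479, 294, 18]);


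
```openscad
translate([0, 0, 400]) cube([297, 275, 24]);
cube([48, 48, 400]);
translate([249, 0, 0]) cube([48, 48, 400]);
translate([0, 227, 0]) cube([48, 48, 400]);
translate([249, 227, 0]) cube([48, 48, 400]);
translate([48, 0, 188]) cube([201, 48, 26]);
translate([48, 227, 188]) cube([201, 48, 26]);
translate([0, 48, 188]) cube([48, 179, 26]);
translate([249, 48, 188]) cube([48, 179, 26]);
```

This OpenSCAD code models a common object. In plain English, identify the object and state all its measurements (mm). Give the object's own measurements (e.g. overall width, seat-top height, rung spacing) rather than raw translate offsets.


A simple wooden stool: a rectangular seat 297 mm (x) by 275 mm (y), 24 mm thick, top face at z = 424 mm, on four square legs, each 48×48 mm in cross-section. The legs rest on z = 0, each flush with a corner of the seat. Four stretchers, 48 mm wide and 26 mm tall, connect adjacent legs with their undersides at z = 188 mm, each running between the inner faces of the legs it joins and aligned with the legs' outer faces on the other axis.


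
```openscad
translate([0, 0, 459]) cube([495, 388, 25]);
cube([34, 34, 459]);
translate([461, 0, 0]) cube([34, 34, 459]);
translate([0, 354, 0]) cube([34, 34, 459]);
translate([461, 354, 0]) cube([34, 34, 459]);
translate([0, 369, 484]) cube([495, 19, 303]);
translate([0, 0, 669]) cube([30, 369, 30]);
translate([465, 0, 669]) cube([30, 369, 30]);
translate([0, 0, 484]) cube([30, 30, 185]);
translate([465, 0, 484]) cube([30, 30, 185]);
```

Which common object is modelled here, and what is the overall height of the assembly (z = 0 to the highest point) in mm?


A chair. The overall height is 787 mm.

A slab on four corner posts with a tall panel at the back — a chair. The seat slab sits at z = 459 with thickness 25, and the 303 mm backrest starts at the seat top, so the overall height is 459 + 25 + 303 = 787 mm.


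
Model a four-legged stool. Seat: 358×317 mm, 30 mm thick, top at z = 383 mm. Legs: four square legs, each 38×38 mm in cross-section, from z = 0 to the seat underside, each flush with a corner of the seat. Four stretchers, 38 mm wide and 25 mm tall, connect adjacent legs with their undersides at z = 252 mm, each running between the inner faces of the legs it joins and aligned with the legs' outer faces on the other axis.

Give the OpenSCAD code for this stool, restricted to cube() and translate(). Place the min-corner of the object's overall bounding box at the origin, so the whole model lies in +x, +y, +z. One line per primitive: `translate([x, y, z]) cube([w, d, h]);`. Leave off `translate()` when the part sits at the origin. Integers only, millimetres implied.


translate([0, 0, 353]) cube([358, 317, 30]);
cube([38, 38, 353]);
translate([320, 0, 0]) cube([38, 38, 353]);
translate([0, 279, 0]) cube([38, 38, 353]);
translate([320, 279, 0]) cube([38, 38, 353]);
translate([38, 0, 252]) cube([282, 38, 25]);
translate([38, 279, 252]) cube([282, 38, 25]);
translate([0, 38, 252]) cube([38, 241, 25]);
translate([320, 38, 252]) cube([38, 241, 25]);


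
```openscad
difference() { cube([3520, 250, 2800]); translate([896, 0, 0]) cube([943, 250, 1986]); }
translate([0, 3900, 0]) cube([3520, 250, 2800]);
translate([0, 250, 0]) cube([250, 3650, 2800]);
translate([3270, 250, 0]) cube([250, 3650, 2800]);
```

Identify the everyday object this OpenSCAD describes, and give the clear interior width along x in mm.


A single room. The interior width is 3020 mm.

Four walls enclosing a rectangle with a door in the front wall — a room. Outside width 3520 minus two 250 mm walls gives 3020 mm.


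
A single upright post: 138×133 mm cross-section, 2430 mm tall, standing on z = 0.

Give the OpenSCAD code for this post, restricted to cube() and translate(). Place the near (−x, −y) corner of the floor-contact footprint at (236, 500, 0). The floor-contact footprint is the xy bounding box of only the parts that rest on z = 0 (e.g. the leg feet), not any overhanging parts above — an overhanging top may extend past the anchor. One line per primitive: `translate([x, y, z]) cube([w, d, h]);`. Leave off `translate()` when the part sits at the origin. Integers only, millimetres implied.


translate([236, 500, 0]) cube([138, 133, 2430]);


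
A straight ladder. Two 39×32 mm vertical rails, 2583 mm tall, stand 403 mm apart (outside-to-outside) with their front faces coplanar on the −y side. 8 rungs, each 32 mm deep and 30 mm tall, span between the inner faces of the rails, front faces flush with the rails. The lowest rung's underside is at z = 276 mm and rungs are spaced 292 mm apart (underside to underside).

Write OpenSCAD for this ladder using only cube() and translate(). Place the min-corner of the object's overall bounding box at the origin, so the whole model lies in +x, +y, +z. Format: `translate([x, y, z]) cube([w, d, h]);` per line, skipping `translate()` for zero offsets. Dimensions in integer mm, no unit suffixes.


cube([39, 32, 2583]);
translate([364, 0, 0]) cube([39, 32, 2583]);
translate([39, 0, 276]) cube([325, 32, 30]);
translate([39, 0, 568]) cube([325, 32, 30]);
translate([39, 0, 860]) cube([325, 32, 30]);
translate([39, 0, 1152]) cube([325, 32, 30]);
translate([39, 0, 1444]) cube([325, 32, 30]);
translate([39, 0, 1736]) cube([325, 32, 30]);
translate([39, 0, 2028]) cube([325, 32, 30]);
translate([39, 0, 2320]) cube([325, 32, 30]);


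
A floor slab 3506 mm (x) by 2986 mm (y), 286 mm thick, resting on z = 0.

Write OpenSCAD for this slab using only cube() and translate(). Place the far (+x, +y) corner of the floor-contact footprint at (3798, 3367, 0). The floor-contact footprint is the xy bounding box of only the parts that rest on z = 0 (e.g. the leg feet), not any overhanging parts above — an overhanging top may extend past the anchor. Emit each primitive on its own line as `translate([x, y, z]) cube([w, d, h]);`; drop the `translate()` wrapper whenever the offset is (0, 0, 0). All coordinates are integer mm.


translate([292, 381, 0]) cube([3506, 2986, 286]);


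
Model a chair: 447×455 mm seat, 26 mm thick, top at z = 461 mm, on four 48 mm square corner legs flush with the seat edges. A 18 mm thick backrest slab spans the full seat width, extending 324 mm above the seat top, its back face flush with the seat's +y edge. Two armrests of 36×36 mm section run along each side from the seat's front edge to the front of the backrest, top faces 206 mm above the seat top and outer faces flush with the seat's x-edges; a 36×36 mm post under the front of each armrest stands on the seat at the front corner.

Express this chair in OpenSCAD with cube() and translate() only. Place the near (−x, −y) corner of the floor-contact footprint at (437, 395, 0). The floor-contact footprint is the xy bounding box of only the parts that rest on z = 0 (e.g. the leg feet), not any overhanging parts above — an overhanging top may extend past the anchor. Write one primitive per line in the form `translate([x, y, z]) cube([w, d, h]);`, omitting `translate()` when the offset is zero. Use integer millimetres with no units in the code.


translate([437, 395, 435]) cube([447, 455, 26]);
translate([437, 395, 0]) cube([48, 48, 435]);
translate([836, 395, 0]) cube([48, 48, 435]);
translate([437, 802, 0]) cube([48, 48, 435]);
translate([836, 802, 0]) cube([48, 48, 435]);
translate([437, 832, 461]) cube([447, 18, 324]);
translate([437, 395, 631]) cube([36, 437, 36]);
translate([848, 395, 631]) cube([36, 437, 36]);
translate([437, 395, 461]) cube([36, 36, 170]);
translate([848, 395, 461]) cube([36, 36, 170]);


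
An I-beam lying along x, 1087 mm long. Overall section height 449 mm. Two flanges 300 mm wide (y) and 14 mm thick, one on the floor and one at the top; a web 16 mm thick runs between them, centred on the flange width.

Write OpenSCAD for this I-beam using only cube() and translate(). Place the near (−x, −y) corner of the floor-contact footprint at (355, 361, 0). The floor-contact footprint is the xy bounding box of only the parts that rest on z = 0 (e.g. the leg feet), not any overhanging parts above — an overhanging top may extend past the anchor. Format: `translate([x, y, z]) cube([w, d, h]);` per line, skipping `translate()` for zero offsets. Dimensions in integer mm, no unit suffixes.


translate([355, 361, 0]) cube([1087, 300, 14]);
translate([355, 503, 14]) cube([1087, 16, 421]);
translate([355, 361, 435]) cube([1087, 300, 14]);


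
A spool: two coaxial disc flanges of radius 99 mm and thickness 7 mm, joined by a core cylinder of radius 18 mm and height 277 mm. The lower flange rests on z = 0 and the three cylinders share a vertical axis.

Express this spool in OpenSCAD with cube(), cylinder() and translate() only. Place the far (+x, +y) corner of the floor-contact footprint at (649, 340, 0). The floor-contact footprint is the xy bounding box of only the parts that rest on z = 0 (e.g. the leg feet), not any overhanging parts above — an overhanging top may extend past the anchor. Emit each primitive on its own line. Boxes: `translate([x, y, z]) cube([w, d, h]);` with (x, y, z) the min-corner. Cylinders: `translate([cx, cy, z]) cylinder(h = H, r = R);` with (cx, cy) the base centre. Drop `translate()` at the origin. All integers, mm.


translate([550, 241, 0]) cylinder(h = 7, r = 99);
translate([550, 241, 7]) cylinder(h = 277, r = 18);
translate([550, 241, 284]) cylinder(h = 7, r = 99);


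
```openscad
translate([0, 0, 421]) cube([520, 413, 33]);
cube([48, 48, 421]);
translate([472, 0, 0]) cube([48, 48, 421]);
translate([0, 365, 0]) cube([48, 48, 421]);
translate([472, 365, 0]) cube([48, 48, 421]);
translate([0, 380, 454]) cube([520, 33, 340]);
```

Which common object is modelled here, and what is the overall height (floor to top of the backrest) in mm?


A chair. The overall height is 794 mm.

A slab on four corner posts with a tall panel at the back — a chair. The seat slab sits at z = 421 with thickness 33, and the 340 mm backrest starts at the seat top, so the overall height is 421 + 33 + 340 = 794 mm.


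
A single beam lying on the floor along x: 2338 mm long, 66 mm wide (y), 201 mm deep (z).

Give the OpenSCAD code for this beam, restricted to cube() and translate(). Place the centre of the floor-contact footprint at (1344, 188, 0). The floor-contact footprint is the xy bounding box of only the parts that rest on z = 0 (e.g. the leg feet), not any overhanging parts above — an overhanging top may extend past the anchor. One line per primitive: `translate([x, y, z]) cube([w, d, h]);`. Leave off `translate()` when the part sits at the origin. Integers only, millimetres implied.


translate([175, 155, 0]) cube([2338, 66, 201]);


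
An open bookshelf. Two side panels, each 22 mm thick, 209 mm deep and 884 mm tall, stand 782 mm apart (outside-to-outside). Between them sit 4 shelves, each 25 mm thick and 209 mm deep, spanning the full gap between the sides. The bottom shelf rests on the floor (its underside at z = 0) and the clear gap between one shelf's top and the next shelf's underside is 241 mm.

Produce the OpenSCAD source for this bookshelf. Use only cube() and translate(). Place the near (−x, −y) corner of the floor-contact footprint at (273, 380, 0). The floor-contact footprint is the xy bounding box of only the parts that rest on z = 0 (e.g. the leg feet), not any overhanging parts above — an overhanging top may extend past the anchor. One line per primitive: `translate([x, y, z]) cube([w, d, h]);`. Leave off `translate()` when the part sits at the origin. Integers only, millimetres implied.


translate([273, 380, 0]) cube([22, 209, 884]);
translate([1033, 380, 0]) cube([22, 209, 884]);
translate([295, 380, 0]) cube([738, 209, 25]);
translate([295, 380, 266]) cube([738, 209, 25]);
translate([295, 380, 532]) cube([738, 209, 25]);
translate([295, 380, 798]) cube([738, 209, 25]);


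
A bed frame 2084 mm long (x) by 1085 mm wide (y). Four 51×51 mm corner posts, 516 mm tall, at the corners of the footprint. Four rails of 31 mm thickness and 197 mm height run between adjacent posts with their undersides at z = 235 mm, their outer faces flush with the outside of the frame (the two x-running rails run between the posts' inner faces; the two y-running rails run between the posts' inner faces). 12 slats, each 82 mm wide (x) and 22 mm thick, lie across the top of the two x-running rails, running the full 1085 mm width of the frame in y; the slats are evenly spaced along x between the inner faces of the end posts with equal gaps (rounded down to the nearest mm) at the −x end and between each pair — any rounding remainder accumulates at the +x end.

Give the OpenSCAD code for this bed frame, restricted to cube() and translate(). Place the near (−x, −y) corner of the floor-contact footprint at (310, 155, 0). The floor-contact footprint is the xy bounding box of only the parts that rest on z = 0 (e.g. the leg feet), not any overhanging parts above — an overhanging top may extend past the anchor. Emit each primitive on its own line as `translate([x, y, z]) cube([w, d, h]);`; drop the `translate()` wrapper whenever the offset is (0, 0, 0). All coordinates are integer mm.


// slat z = rail_z + rail_h = 235 + 197 = 432
// slat gap = ⌊(1982 − 12·82) / 13⌋ = 76
translate([310, 155, 0]) cube([51, 51, 516]);
translate([310, 1189, 0]) cube([51, 51, 516]);
translate([2343, 155, 0]) cube([51, 51, 516]);
translate([2343, 1189, 0]) cube([51, 51, 516]);
translate([361, 155, 235]) cube([1982, 31, 197]);
translate([361, 1209, 235]) cube([1982, 31, 197]);
translate([310, 206, 235]) cube([31, 983, 197]);
translate([2363, 206, 235]) cube([31, 983, 197]);
translate([437, 155, 432]) cube([82, 1085, 22]);
translate([595, 155, 432]) cube([82, 1085, 22]);
translate([753, 155, 432]) cube([82, 1085, 22]);
translate([911, 155, 432]) cube([82, 1085, 22]);
translate([1069, 155, 432]) cube([82, 1085, 22]);
translate([1227, 155, 432]) cube([82, 1085, 22]);
translate([1385, 155, 432]) cube([82, 1085, 22]);
translate([1543, 155, 432]) cube([82, 1085, 22]);
translate([1701, 155, 432]) cube([82, 1085, 22]);
translate([1859, 155, 432]) cube([82, 1085, 22]);
translate([2017, 155, 432]) cube([82, 1085, 22]);
translate([2175, 155, 432]) cube([82, 1085, 22]);


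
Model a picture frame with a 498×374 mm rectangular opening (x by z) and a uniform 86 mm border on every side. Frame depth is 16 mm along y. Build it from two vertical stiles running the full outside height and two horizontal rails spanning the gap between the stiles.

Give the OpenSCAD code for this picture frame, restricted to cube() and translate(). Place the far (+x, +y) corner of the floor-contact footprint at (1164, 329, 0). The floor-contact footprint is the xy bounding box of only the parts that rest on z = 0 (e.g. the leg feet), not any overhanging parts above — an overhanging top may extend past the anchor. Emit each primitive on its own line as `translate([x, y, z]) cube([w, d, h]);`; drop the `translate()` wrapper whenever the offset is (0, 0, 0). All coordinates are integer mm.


translate([494, 313, 0]) cube([86, 16, 546]);
translate([1078, 313, 0]) cube([86, 16, 546]);
translate([580, 313, 0]) cube([498, 16, 86]);
translate([580, 313, 460]) cube([498, 16, 86]);


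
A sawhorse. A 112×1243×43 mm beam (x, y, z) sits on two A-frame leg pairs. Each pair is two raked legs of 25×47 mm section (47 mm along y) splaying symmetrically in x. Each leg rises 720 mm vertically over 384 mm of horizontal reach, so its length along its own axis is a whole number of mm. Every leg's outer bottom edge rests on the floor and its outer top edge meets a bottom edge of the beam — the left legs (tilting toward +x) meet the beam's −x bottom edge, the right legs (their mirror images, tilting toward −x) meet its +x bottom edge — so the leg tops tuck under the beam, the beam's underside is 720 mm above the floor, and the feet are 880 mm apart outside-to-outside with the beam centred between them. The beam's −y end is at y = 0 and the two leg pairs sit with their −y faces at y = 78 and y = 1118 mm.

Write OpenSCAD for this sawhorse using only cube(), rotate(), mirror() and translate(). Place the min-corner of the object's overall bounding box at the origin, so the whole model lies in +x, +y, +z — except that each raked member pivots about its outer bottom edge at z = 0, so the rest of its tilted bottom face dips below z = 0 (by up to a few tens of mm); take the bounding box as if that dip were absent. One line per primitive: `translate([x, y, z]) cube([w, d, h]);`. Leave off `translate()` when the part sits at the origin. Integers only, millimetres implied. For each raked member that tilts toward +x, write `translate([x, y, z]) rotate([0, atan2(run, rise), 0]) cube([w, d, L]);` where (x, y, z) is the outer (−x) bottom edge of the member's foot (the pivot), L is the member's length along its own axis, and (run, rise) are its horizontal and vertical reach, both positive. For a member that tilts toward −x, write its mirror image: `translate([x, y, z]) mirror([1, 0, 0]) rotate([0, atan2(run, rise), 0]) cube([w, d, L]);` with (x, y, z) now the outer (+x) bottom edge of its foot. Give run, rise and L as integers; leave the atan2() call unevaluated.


translate([384, 0, 720]) cube([112, 1243, 43]);
translate([0, 78, 0]) rotate([0, atan2(384, 720), 0]) cube([25, 47, 816]);
translate([880, 78, 0]) mirror([1, 0, 0]) rotate([0, atan2(384, 720), 0]) cube([25, 47, 816]);
translate([0, 1118, 0]) rotate([0, atan2(384, 720), 0]) cube([25, 47, 816]);
translate([880, 1118, 0]) mirror([1, 0, 0]) rotate([0, atan2(384, 720), 0]) cube([25, 47, 816]);


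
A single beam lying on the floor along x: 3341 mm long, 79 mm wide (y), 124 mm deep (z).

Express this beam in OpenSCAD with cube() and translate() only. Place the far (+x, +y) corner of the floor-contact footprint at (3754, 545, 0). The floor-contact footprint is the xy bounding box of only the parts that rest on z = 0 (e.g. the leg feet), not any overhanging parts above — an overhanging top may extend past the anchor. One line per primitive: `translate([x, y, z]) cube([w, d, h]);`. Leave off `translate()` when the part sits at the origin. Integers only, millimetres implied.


translate([413, 466, 0]) cube([3341, 79, 124]);


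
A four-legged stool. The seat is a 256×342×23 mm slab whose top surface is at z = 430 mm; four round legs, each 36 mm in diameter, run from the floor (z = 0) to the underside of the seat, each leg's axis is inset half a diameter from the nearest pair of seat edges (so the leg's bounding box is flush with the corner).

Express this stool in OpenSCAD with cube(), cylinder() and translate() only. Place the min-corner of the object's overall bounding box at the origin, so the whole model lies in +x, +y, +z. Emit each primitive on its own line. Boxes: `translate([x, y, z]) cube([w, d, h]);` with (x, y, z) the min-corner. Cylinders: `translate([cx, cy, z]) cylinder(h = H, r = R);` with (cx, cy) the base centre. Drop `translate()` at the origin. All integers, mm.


// leg_h = 430 - 23 = 407
translate([0, 0, 407]) cube([256, 342, 23]);
translate([18, 18, 0]) cylinder(h = 407, r = 18);
translate([238, 18, 0]) cylinder(h = 407, r = 18);
translate([18, 324, 0]) cylinder(h = 407, r = 18);
translate([238, 324, 0]) cylinder(h = 407, r = 18);


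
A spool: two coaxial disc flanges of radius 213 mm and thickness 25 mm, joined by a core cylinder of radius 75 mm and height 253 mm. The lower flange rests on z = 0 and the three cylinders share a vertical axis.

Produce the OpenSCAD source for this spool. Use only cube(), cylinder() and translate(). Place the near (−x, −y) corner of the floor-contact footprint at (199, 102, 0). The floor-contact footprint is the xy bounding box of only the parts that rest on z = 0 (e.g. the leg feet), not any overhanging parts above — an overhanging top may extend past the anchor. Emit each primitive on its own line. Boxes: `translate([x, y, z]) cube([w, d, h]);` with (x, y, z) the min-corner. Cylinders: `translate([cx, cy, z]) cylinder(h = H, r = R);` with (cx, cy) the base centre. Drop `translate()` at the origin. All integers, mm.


translate([412, 315, 0]) cylinder(h = 25, r = 213);
translate([412, 315, 25]) cylinder(h = 253, r = 75);
translate([412, 315, 278]) cylinder(h = 25, r = 213);


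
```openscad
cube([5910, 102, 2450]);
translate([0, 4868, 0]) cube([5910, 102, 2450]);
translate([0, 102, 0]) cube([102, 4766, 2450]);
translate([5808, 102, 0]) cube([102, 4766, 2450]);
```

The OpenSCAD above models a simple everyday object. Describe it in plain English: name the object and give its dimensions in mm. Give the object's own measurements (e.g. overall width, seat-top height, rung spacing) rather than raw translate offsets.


The wall frame of a small rectangular building: four walls, each 2450 mm tall and 102 mm thick, enclosing a footprint 5910 mm (x) by 4970 mm (y) outside-to-outside, with no floor or roof. The front and back walls (the −y and +y sides) span the full width; the two side walls fit between them.


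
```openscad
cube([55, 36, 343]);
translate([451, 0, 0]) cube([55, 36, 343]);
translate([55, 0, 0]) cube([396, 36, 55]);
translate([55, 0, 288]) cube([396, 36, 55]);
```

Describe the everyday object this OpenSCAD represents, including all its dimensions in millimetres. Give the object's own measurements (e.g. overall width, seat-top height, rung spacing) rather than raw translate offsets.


A rectangular picture frame lying in the x–z plane (depth along y). The opening is 396 mm wide (x) by 233 mm tall (z), surrounded by a border 55 mm wide on all four sides. The frame is 36 mm deep and is made of two full-height vertical stiles with two horizontal rails fitted between them.


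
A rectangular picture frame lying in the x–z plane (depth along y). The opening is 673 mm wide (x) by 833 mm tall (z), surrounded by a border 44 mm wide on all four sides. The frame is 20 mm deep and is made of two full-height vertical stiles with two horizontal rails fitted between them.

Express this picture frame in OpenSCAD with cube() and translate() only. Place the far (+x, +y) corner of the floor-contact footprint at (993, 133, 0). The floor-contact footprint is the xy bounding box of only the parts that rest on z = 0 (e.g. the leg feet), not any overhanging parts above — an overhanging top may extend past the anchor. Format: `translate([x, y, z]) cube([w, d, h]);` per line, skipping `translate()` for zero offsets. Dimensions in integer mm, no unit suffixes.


translate([232, 113, 0]) cube([44, 20, 921]);
translate([949, 113, 0]) cube([44, 20, 921]);
translate([276, 113, 0]) cube([673, 20, 44]);
translate([276, 113, 877]) cube([673, 20, 44]);


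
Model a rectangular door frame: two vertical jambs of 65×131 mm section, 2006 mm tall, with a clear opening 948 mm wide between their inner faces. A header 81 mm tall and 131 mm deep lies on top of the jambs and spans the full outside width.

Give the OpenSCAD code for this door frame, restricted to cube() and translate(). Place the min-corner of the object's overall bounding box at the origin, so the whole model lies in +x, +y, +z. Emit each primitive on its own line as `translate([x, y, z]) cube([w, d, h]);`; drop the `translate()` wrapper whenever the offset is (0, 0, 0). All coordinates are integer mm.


cube([65, 131, 2006]);
translate([1013, 0, 0]) cube([65, 131, 2006]);
translate([0, 0, 2006]) cube([1078, 131, 81]);


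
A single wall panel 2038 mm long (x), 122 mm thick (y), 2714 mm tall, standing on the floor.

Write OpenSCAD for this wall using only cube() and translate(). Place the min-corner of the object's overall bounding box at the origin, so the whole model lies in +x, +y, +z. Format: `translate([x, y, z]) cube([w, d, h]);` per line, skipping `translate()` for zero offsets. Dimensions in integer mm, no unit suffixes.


cube([2038, 122, 2714]);


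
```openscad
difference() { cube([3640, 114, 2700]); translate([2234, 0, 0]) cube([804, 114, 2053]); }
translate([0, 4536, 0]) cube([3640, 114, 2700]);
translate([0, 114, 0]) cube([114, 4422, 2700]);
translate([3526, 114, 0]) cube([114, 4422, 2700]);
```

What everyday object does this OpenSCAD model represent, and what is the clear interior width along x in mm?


A single room. The interior width is 3412 mm.

Four walls enclosing a rectangle with a door in the front wall — a room. Outside width 3640 minus two 114 mm walls gives 3412 mm.


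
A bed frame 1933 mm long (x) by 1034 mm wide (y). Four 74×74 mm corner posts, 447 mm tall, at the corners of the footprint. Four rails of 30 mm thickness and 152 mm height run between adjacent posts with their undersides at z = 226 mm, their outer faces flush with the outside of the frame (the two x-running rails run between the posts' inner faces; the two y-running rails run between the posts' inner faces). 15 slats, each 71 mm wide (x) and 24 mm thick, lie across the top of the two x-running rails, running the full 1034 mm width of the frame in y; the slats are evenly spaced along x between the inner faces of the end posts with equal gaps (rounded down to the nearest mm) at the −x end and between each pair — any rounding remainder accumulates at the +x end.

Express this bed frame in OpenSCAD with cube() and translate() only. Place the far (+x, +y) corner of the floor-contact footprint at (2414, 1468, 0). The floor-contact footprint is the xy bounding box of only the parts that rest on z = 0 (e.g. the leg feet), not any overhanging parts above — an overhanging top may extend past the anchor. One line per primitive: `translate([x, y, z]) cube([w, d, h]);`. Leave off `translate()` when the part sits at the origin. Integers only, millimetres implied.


translate([481, 434, 0]) cube([74, 74, 447]);
translate([481, 1394, 0]) cube([74, 74, 447]);
translate([2340, 434, 0]) cube([74, 74, 447]);
translate([2340, 1394, 0]) cube([74, 74, 447]);
translate([555, 434, 226]) cube([1785, 30, 152]);
translate([555, 1438, 226]) cube([1785, 30, 152]);
translate([481, 508, 226]) cube([30, 886, 152]);
translate([2384, 508, 226]) cube([30, 886, 152]);
translate([600, 434, 378]) cube([71, 1034, 24]);
translate([716, 434, 378]) cube([71, 1034, 24]);
translate([832, 434, 378]) cube([71, 1034, 24]);
translate([948, 434, 378]) cube([71, 1034, 24]);
translate([1064, 434, 378]) cube([71, 1034, 24]);
translate([1180, 434, 378]) cube([71, 1034, 24]);
translate([1296, 434, 378]) cube([71, 1034, 24]);
translate([1412, 434, 378]) cube([71, 1034, 24]);
translate([1528, 434, 378]) cube([71, 1034, 24]);
translate([1644, 434, 378]) cube([71, 1034, 24]);
translate([1760, 434, 378]) cube([71, 1034, 24]);
translate([1876, 434, 378]) cube([71, 1034, 24]);
translate([1992, 434, 378]) cube([71, 1034, 24]);
translate([2108, 434, 378]) cube([71, 1034, 24]);
translate([2224, 434, 378]) cube([71, 1034, 24]);


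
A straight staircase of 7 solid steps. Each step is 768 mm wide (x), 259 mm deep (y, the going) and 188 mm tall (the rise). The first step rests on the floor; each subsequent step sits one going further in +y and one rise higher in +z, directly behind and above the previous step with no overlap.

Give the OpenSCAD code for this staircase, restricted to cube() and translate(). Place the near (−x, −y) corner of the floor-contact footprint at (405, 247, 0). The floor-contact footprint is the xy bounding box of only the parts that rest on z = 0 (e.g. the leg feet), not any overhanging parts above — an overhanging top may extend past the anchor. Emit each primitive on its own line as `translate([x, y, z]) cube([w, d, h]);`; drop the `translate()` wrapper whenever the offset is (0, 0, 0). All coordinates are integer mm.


translate([405, 247, 0]) cube([768, 259, 188]);
translate([405, 506, 188]) cube([768, 259, 188]);
translate([405, 765, 376]) cube([768, 259, 188]);
translate([405, 1024, 564]) cube([768, 259, 188]);
translate([405, 1283, 752]) cube([768, 259, 188]);
translate([405, 1542, 940]) cube([768, 259, 188]);
translate([405, 1801, 1128]) cube([768, 259, 188]);


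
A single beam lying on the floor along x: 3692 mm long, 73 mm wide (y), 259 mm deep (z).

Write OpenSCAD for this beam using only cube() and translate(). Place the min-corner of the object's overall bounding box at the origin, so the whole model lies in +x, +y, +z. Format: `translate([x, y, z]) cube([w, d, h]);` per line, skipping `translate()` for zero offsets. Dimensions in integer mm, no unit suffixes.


cube([3692, 73, 259]);


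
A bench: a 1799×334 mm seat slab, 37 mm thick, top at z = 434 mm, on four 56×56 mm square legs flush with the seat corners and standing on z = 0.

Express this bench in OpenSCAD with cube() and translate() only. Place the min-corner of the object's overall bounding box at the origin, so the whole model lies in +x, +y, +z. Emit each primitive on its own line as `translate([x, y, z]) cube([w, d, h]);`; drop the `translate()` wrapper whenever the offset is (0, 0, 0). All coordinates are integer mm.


// leg_h = 434 − 37 = 397
translate([0, 0, 397]) cube([1799, 334, 37]);
cube([56, 56, 397]);
translate([0, 278, 0]) cube([56, 56, 397]);
translate([1743, 0, 0]) cube([56, 56, 397]);
translate([1743, 278, 0]) cube([56, 56, 397]);


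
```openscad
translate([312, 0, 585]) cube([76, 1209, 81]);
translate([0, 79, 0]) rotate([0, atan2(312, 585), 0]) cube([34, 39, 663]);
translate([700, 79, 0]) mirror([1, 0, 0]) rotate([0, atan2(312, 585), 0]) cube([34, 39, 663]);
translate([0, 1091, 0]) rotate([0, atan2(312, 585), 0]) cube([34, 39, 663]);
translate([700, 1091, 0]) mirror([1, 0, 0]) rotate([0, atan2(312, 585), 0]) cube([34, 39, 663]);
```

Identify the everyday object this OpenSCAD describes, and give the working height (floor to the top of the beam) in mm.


A sawhorse. The overall height is 666 mm.

A beam across two mirrored pairs of raked legs — a sawhorse. The beam's underside is at z = 585 (matching the legs' vertical rise in atan2(312, 585)) and the beam is 81 mm tall, so its top is at 585 + 81 = 666 mm. The raked legs top out at the beam's underside, so that is the highest point.


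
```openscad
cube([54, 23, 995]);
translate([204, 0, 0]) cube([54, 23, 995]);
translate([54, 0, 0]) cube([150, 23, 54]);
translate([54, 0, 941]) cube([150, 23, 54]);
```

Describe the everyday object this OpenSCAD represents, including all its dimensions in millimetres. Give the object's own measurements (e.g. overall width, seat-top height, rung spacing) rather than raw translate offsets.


A rectangular picture frame lying in the x–z plane (depth along y). The opening is 150 mm wide (x) by 887 mm tall (z), surrounded by a border 54 mm wide on all four sides. The frame is 23 mm deep and is made of two full-height vertical stiles with two horizontal rails fitted between them.


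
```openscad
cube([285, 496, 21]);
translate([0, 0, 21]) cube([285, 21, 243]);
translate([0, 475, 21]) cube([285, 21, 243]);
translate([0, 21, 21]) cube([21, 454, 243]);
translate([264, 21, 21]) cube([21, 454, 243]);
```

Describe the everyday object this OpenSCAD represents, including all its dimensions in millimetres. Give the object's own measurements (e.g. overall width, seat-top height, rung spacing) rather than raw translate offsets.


An open-topped rectangular box: outside dimensions 285×496×264 mm, with a uniform wall and base thickness of 21 mm. The base is a full 285×496 slab on the floor; four walls sit on top of the base. The front and back walls (the −y and +y sides) span the full width; the two side walls fit between them.


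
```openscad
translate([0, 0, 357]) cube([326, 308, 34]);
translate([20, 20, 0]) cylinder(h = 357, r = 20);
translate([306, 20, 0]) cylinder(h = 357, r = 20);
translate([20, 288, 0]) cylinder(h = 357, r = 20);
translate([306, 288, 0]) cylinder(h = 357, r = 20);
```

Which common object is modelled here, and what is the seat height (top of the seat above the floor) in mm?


A stool. The seat height is 391 mm.

A 326×308×34 slab at z = 357 on four corner cylinders — a stool. The seat top is 357 + 34 = 391 mm.


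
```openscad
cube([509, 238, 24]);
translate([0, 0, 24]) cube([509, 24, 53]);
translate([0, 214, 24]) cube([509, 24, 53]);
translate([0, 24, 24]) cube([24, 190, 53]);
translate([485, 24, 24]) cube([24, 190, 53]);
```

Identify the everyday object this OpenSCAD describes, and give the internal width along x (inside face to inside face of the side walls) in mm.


An open box. The internal width is 461 mm.

A 509×238 base slab with four walls standing on it — an open box. The base is 509 mm wide and the walls are 24 mm thick, so the internal width is 509 − 2 × 24 = 461 mm.


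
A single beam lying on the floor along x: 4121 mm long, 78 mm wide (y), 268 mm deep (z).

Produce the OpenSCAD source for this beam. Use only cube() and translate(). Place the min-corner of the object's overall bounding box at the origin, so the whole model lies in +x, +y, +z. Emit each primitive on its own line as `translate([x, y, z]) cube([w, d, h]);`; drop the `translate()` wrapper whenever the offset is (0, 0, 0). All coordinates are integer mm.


cube([4121, 78, 268]);


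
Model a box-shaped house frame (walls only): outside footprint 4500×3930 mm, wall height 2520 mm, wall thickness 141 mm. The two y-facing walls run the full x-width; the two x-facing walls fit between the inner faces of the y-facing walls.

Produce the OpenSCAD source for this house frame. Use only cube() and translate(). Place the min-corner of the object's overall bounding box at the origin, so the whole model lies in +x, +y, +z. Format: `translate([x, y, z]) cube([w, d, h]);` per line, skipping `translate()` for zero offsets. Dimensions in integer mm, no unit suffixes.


cube([4500, 141, 2520]);
translate([0, 3789, 0]) cube([4500, 141, 2520]);
translate([0, 141, 0]) cube([141, 3648, 2520]);
translate([4359, 141, 0]) cube([141, 3648, 2520]);


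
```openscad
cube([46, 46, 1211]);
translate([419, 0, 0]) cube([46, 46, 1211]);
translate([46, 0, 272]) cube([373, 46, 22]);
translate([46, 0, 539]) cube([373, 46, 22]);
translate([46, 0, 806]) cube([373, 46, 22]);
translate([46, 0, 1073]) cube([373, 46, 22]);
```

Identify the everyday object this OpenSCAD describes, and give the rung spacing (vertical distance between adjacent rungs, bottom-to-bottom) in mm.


A ladder. The rung spacing is 267 mm.

Two tall 46×46 posts with 4 short bars between them — a ladder. Adjacent rungs sit at z = 272 and z = 539, so the spacing is 539 − 272 = 267 mm.


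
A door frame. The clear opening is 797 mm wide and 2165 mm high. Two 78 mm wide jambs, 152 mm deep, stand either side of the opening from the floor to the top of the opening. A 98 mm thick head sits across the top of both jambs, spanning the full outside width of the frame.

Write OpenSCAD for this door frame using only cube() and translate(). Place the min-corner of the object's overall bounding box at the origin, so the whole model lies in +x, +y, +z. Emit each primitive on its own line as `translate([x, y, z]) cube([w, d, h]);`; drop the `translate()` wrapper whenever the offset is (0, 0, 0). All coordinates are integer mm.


cube([78, 152, 2165]);
translate([875, 0, 0]) cube([78, 152, 2165]);
translate([0, 0, 2165]) cube([953, 152, 98]);


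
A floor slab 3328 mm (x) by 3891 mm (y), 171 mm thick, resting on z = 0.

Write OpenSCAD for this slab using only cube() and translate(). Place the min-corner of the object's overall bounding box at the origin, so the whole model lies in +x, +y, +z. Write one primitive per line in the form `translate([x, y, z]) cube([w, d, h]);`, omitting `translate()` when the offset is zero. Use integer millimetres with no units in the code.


cube([3328, 3891, 171]);
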